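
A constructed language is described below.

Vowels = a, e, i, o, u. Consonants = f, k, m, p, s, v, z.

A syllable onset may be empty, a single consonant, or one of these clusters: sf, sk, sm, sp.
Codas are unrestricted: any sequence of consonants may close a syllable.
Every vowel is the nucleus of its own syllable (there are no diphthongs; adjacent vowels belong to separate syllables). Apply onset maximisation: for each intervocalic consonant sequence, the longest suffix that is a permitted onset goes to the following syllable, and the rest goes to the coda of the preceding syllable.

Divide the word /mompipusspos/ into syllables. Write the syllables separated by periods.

mom.pi.pus.spos

Nuclei (vowels): o, i, u, o → 4 syllables.
/o…i/ gap (V1→V2): /mp/; trying suffixes from longest down, /p/ is the first permitted one, so coda /m/ | onset /p/.
/i…u/ gap (V2→V3): /p/ is a single consonant, so it becomes the next onset.
/u…o/ gap (V3→V4): cluster /ssp/ — the longest permitted-onset suffix is /sp/; onset = /sp/, preceding coda = /s/.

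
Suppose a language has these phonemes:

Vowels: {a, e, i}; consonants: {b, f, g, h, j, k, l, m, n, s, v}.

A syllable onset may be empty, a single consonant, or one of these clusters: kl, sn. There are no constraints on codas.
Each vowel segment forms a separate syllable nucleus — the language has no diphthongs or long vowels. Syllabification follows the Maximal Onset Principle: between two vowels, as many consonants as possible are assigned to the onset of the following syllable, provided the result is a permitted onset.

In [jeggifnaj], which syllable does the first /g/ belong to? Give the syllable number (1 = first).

The vowels are e, i, a — 3 nuclei, so 3 syllables.
/e…i/ gap (V1→V2): /gg/; trying suffixes from longest down, /g/ is the first permitted one, so coda /g/ | onset /g/.
/i…a/ gap (V2→V3): /fn/; trying suffixes from longest down, /n/ is the first permitted one, so coda /f/ | onset /n/.
So the parse is jeg.gif.naj.
The first /g/ is in the coda of syllable 1 (/jeg/).

1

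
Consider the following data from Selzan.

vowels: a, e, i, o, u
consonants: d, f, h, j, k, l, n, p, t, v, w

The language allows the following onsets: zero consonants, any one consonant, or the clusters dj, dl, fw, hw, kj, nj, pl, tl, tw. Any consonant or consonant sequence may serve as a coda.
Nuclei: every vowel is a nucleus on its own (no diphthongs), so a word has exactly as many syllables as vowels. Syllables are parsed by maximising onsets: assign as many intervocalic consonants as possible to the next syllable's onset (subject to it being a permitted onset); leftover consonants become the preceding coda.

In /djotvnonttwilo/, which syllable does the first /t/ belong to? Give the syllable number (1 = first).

Nuclei (vowels): o, o, i, o → 4 syllables.
/o…o/ gap (V1→V2): /tvn/ splits as /tv/ + /n/ (/n/ is the longest suffix that is a licit onset).
/o…i/ gap (V2→V3): /nttw/; trying suffixes from longest down, /tw/ is the first permitted one, so coda /nt/ | onset /tw/.
/i…o/ gap (V3→V4): /l/ is a single consonant, so it becomes the next onset.
Result: djotv.nont.twi.lo.
The first /t/ is in the coda of syllable 1 (/djotv/).

1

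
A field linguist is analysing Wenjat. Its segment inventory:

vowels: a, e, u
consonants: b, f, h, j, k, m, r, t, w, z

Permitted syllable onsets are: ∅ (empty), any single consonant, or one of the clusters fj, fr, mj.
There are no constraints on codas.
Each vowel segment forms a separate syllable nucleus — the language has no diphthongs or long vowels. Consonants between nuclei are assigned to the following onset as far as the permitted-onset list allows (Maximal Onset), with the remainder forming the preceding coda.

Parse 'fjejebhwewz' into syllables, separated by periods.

Nuclei (vowels): e, e, e → 3 syllables.
V1 /e/ – V2 /e/: just /j/ — single C goes to the following onset.
V2 /e/ – V3 /e/: cluster /bhw/ — the longest permitted-onset suffix is /w/; onset = /w/, preceding coda = /bh/.

fje.jebh.wewz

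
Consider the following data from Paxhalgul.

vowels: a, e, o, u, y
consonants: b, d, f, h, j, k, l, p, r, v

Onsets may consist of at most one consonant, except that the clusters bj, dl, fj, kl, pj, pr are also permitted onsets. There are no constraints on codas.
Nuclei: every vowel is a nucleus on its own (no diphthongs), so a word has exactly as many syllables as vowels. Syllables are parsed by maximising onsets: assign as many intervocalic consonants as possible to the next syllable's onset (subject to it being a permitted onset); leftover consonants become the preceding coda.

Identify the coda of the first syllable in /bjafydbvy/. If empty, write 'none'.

none

Nuclei (vowels): a, y, y → 3 syllables.
σ1/σ2 boundary: /f/ → onset of the next syllable (single consonants are always licit onsets).
σ2/σ3 boundary: cluster /dbv/ — the longest permitted-onset suffix is /v/; onset = /v/, preceding coda = /db/.
Syllabification: bja.fydb.vy.
Syllable 1 is /bja/: onset /bj/, nucleus /a/, coda ∅.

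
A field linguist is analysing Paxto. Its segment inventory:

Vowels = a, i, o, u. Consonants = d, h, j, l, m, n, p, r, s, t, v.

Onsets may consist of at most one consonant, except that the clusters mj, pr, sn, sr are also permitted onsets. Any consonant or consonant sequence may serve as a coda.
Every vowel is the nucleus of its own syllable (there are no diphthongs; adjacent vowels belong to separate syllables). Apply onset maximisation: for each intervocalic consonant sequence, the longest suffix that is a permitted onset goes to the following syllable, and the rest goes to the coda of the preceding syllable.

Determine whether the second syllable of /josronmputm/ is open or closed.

The vowels are o, o, u — 3 nuclei, so 3 syllables.
/o…o/ gap (V1→V2): cluster /sr/ — /sr/ is itself a permitted onset, so the whole cluster goes right; preceding coda = ∅.
/o…u/ gap (V2→V3): /nmp/; trying suffixes from longest down, /p/ is the first permitted one, so coda /nm/ | onset /p/.
Syllabification: jo.sronm.putm.
Syllable 2 is /sronm/ with coda /nm/, so it is closed.

closed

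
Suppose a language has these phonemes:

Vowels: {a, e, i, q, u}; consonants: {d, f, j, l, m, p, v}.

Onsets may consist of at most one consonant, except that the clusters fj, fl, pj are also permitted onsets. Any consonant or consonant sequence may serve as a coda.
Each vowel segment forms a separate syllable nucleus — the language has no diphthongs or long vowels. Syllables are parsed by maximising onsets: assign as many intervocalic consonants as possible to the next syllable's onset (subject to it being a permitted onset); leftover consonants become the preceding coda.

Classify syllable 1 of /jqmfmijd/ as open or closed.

closed

Vowels present: q, i; each is a nucleus, giving 2 syllables.
/q…i/ gap (V1→V2): /mfm/ splits as /mf/ + /m/ (/m/ is the longest suffix that is a licit onset).
Result: jqmf.mijd.
Syllable 1 is /jqmf/ with coda /mf/, so it is closed.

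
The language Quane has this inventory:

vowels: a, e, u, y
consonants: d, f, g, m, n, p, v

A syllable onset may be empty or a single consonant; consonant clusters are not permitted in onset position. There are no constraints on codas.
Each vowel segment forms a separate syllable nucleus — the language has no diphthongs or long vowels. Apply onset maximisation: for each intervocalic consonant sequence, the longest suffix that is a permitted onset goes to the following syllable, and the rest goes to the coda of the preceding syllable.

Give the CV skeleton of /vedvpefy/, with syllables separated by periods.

Nuclei (vowels): e, e, y → 3 syllables.
σ1/σ2 boundary: /dvp/ splits as /dv/ + /p/ (/p/ is the longest suffix that is a licit onset).
σ2/σ3 boundary: /f/ → onset of the next syllable (single consonants are always licit onsets).
Syllabification: vedv.pe.fy.
Mapping each syllable to C/V: /vedv/ → CVCC, /pe/ → CV, /fy/ → CV.

CVCC.CV.CV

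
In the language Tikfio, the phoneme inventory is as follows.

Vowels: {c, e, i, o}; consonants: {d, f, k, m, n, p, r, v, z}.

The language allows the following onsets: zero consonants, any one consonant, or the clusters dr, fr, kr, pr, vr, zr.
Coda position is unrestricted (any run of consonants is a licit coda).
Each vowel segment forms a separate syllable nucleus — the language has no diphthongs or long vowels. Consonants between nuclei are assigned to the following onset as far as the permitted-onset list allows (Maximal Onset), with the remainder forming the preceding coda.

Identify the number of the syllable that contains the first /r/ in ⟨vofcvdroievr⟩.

3

Vowels present: o, c, o, i, e; each is a nucleus, giving 5 syllables.
V1 /o/ – V2 /c/: just /f/ — single C goes to the following onset.
V2 /c/ – V3 /o/: cluster /vdr/ — the longest permitted-onset suffix is /dr/; onset = /dr/, preceding coda = /v/.
V3 /o/ – V4 /i/: no consonants, so the boundary falls immediately after /o/.
V4 /i/ – V5 /e/: hiatus — the boundary sits between the two vowels.
Putting it together: vo.fcv.dro.i.evr.
The first /r/ is in the onset of syllable 3 (/dro/).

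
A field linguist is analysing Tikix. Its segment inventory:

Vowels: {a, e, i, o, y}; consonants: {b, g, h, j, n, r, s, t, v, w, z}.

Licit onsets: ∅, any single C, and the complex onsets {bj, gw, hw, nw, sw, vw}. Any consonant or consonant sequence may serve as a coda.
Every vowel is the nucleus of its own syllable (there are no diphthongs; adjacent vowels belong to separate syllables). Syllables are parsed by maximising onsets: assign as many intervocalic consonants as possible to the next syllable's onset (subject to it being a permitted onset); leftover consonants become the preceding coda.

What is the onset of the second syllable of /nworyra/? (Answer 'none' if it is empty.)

Nuclei (vowels): o, y, a → 3 syllables.
/o…y/ gap (V1→V2): /r/ is a single consonant, so it becomes the next onset.
/y…a/ gap (V2→V3): just /r/ — single C goes to the following onset.
Syllabification: nwo.ry.ra.
Syllable 2 is /ry/: onset /r/, nucleus /y/, coda ∅.

r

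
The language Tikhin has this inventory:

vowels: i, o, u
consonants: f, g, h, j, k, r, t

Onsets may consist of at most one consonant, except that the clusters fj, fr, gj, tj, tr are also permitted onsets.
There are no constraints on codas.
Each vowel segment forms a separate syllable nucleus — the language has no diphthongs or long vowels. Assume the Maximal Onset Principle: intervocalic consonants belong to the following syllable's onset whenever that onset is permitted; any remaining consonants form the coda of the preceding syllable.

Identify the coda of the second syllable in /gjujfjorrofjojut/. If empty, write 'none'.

r

Vowels present: u, o, o, o, u; each is a nucleus, giving 5 syllables.
V1 /u/ – V2 /o/: /jfj/; trying suffixes from longest down, /fj/ is the first permitted one, so coda /j/ | onset /fj/.
V2 /o/ – V3 /o/: cluster /rr/ — the longest permitted-onset suffix is /r/; onset = /r/, preceding coda = /r/.
V3 /o/ – V4 /o/: cluster /fj/ — /fj/ is itself a permitted onset, so the whole cluster goes right; preceding coda = ∅.
V4 /o/ – V5 /u/: just /j/ — single C goes to the following onset.
Result: gjuj.fjor.ro.fjo.jut.
Syllable 2 is /fjor/: onset /fj/, nucleus /o/, coda /r/.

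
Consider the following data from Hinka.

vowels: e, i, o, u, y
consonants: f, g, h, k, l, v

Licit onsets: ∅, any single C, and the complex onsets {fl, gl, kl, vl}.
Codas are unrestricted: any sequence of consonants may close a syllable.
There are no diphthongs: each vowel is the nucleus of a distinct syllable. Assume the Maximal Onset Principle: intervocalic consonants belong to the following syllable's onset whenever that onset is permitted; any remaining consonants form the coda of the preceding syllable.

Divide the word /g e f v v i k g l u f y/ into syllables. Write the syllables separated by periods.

gefv.vik.glu.fy

The vowels are e, i, u, y — 4 nuclei, so 4 syllables.
V1 /e/ – V2 /i/: /fvv/ — longest licit onset from the right is /v/, leaving /fv/ as coda.
V2 /i/ – V3 /u/: /kgl/; trying suffixes from longest down, /gl/ is the first permitted one, so coda /k/ | onset /gl/.
V3 /u/ – V4 /y/: /f/ is a single consonant, so it becomes the next onset.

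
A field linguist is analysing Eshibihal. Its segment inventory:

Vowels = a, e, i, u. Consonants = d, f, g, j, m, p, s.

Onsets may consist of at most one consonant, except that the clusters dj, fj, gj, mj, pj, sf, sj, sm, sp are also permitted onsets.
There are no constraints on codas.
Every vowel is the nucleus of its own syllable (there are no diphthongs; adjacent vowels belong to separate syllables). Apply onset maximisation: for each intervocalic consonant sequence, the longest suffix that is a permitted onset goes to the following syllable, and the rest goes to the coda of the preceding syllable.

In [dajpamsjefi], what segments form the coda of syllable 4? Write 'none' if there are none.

The vowels are a, a, e, i — 4 nuclei, so 4 syllables.
V1 /a/ – V2 /a/: /jp/ — longest licit onset from the right is /p/, leaving /j/ as coda.
V2 /a/ – V3 /e/: /msj/ splits as /m/ + /sj/ (/sj/ is the longest suffix that is a licit onset).
V3 /e/ – V4 /i/: /f/ → onset of the next syllable (single consonants are always licit onsets).
Putting it together: daj.pam.sje.fi.
Syllable 4 is /fi/: onset /f/, nucleus /i/, coda ∅.

none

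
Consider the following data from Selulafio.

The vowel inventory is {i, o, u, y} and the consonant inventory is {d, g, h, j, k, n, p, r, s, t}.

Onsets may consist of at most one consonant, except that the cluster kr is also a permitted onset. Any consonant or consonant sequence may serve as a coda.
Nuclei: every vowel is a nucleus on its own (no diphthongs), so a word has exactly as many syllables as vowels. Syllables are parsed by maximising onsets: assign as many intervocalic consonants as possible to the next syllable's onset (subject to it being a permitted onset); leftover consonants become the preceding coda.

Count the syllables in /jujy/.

Vowels present: u, y; each is a nucleus, giving 2 syllables.

2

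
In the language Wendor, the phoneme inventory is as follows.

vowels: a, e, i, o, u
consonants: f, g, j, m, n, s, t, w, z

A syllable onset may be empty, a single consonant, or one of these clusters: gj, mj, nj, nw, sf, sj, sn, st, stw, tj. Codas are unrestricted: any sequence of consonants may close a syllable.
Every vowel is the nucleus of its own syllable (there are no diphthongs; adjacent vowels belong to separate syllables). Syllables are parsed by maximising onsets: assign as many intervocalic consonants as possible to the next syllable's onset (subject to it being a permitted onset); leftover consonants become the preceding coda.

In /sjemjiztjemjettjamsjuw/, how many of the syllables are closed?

4

The vowels are e, i, e, e, a, u — 6 nuclei, so 6 syllables.
V1 /e/ – V2 /i/: /mj/ — entire cluster is a permitted onset → onset /mj/, coda ∅.
V2 /i/ – V3 /e/: /ztj/ splits as /z/ + /tj/ (/tj/ is the longest suffix that is a licit onset).
V3 /e/ – V4 /e/: /mj/ — entire cluster is a permitted onset → onset /mj/, coda ∅.
V4 /e/ – V5 /a/: /ttj/ splits as /t/ + /tj/ (/tj/ is the longest suffix that is a licit onset).
V5 /a/ – V6 /u/: /msj/ splits as /m/ + /sj/ (/sj/ is the longest suffix that is a licit onset).
So the parse is sje.mjiz.tje.mjet.tjam.sjuw.
Classifying each syllable: /sje/ (open), /mjiz/ (closed), /tje/ (open), /mjet/ (closed), /tjam/ (closed), /sjuw/ (closed).
Closed syllables: 4.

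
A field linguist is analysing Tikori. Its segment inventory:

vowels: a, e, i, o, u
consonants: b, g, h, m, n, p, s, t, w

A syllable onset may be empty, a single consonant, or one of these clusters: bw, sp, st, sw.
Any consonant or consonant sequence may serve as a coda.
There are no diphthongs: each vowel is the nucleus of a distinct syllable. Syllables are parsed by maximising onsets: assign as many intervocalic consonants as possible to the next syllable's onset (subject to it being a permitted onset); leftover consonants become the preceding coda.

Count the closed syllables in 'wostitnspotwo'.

2

Vowels present: o, i, o, o; each is a nucleus, giving 4 syllables.
/o…i/ gap (V1→V2): /st/ is a licit onset in full, so it all attaches to the next syllable.
/i…o/ gap (V2→V3): cluster /tnsp/ — the longest permitted-onset suffix is /sp/; onset = /sp/, preceding coda = /tn/.
/o…o/ gap (V3→V4): /tw/ — longest licit onset from the right is /w/, leaving /t/ as coda.
Syllabification: wo.stitn.spot.wo.
Classifying each syllable: /wo/ (open), /stitn/ (closed), /spot/ (closed), /wo/ (open).
Closed syllables: 2.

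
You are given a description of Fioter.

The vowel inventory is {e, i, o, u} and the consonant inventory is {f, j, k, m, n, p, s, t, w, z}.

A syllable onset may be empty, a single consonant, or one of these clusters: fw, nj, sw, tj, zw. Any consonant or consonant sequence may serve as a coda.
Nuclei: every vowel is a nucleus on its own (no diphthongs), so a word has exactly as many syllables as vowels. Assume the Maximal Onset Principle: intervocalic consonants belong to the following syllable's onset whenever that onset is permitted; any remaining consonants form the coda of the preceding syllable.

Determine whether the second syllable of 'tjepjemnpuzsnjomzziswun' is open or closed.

closed

Nuclei (vowels): e, e, u, o, i, u → 6 syllables.
σ1/σ2 boundary: /pj/ splits as /p/ + /j/ (/j/ is the longest suffix that is a licit onset).
σ2/σ3 boundary: /mnp/ — longest licit onset from the right is /p/, leaving /mn/ as coda.
σ3/σ4 boundary: cluster /zsnj/ — the longest permitted-onset suffix is /nj/; onset = /nj/, preceding coda = /zs/.
σ4/σ5 boundary: /mzz/ splits as /mz/ + /z/ (/z/ is the longest suffix that is a licit onset).
σ5/σ6 boundary: cluster /sw/ — /sw/ is itself a permitted onset, so the whole cluster goes right; preceding coda = ∅.
Putting it together: tjep.jemn.puzs.njomz.zi.swun.
Syllable 2 is /jemn/ with coda /mn/, so it is closed.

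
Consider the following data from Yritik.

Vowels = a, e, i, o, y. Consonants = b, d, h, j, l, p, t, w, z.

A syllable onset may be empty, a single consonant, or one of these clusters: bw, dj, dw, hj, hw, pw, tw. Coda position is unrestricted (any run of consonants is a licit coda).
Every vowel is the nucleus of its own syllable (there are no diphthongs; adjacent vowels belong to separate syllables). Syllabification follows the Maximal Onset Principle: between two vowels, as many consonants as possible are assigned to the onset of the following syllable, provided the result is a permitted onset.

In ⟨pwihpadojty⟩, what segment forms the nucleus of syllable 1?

Nuclei (vowels): i, a, o, y → 4 syllables.
The first nucleus (vowel 1 from the left) is /i/.

i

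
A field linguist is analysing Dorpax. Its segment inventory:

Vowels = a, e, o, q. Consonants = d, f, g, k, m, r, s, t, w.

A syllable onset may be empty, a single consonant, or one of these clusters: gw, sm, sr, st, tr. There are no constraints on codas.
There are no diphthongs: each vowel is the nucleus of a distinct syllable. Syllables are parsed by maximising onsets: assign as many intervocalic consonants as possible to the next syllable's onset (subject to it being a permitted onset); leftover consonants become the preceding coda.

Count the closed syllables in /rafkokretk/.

3

The vowels are a, o, e — 3 nuclei, so 3 syllables.
Between /a/ (V1) and /o/ (V2): /fk/ — longest licit onset from the right is /k/, leaving /f/ as coda.
Between /o/ (V2) and /e/ (V3): /kr/; trying suffixes from longest down, /r/ is the first permitted one, so coda /k/ | onset /r/.
Putting it together: raf.kok.retk.
Classifying each syllable: /raf/ (closed), /kok/ (closed), /retk/ (closed).
Closed syllables: 3.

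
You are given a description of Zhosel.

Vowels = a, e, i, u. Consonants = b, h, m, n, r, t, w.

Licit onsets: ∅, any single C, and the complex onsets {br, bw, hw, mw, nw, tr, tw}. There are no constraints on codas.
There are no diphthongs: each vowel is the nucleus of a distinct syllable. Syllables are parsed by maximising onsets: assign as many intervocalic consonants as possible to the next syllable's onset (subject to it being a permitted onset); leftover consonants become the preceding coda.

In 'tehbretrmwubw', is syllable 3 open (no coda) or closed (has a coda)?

The vowels are e, e, u — 3 nuclei, so 3 syllables.
V1 /e/ – V2 /e/: /hbr/ splits as /h/ + /br/ (/br/ is the longest suffix that is a licit onset).
V2 /e/ – V3 /u/: /trmw/ splits as /tr/ + /mw/ (/mw/ is the longest suffix that is a licit onset).
Result: teh.bretr.mwubw.
Syllable 3 is /mwubw/ with coda /bw/, so it is closed.

closed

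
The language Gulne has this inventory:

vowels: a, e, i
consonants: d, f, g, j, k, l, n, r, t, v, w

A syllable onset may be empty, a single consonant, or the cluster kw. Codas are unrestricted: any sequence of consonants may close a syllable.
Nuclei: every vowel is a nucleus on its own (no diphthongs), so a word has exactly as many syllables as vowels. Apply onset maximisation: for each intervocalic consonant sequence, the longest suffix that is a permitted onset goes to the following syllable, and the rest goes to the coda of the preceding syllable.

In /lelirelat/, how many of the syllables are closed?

The vowels are e, i, e, a — 4 nuclei, so 4 syllables.
Between /e/ (V1) and /i/ (V2): /l/ is a single consonant, so it becomes the next onset.
Between /i/ (V2) and /e/ (V3): just /r/ — single C goes to the following onset.
Between /e/ (V3) and /a/ (V4): /l/ → onset of the next syllable (single consonants are always licit onsets).
Result: le.li.re.lat.
Classifying each syllable: /le/ (open), /li/ (open), /re/ (open), /lat/ (closed).
Closed syllables: 1.

1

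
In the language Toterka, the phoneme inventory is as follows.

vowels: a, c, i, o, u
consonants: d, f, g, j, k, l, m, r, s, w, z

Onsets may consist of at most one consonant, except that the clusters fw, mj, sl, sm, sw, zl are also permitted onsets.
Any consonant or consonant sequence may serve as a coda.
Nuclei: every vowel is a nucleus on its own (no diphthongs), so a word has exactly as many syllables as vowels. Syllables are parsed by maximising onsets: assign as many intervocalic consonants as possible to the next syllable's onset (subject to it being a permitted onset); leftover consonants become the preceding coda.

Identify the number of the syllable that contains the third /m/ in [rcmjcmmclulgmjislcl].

Nuclei (vowels): c, c, c, u, i, c → 6 syllables.
σ1/σ2 boundary: /mj/ — entire cluster is a permitted onset → onset /mj/, coda ∅.
σ2/σ3 boundary: /mm/ splits as /m/ + /m/ (/m/ is the longest suffix that is a licit onset).
σ3/σ4 boundary: just /l/ — single C goes to the following onset.
σ4/σ5 boundary: /lgmj/ splits as /lg/ + /mj/ (/mj/ is the longest suffix that is a licit onset).
σ5/σ6 boundary: /sl/ is a licit onset in full, so it all attaches to the next syllable.
Result: rc.mjcm.mc.lulg.mji.slcl.
The third /m/ is in the onset of syllable 3 (/mc/).

3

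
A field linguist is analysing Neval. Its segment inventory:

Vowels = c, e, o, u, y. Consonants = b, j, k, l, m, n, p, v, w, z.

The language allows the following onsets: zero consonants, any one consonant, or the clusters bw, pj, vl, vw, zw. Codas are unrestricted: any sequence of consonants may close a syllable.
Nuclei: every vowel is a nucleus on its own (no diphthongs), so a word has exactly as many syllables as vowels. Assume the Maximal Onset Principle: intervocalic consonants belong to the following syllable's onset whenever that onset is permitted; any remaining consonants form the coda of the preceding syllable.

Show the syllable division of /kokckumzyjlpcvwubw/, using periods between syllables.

ko.kc.kum.zyjl.pc.vwubw

The vowels are o, c, u, y, c, u — 6 nuclei, so 6 syllables.
/o…c/ gap (V1→V2): /k/ is a single consonant, so it becomes the next onset.
/c…u/ gap (V2→V3): just /k/ — single C goes to the following onset.
/u…y/ gap (V3→V4): /mz/; trying suffixes from longest down, /z/ is the first permitted one, so coda /m/ | onset /z/.
/y…c/ gap (V4→V5): /jlp/; trying suffixes from longest down, /p/ is the first permitted one, so coda /jl/ | onset /p/.
/c…u/ gap (V5→V6): cluster /vw/ — /vw/ is itself a permitted onset, so the whole cluster goes right; preceding coda = ∅.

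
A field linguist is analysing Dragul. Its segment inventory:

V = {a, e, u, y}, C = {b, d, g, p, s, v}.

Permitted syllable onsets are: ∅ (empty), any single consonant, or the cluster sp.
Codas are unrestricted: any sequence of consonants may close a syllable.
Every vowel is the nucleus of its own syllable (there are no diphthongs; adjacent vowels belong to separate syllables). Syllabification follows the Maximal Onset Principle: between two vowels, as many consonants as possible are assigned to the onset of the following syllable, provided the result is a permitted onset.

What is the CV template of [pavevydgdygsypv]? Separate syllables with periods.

CV.CV.CVCC.CVC.CVCC

Nuclei (vowels): a, e, y, y, y → 5 syllables.
Between /a/ (V1) and /e/ (V2): just /v/ — single C goes to the following onset.
Between /e/ (V2) and /y/ (V3): /v/ → onset of the next syllable (single consonants are always licit onsets).
Between /y/ (V3) and /y/ (V4): /dgd/ — longest licit onset from the right is /d/, leaving /dg/ as coda.
Between /y/ (V4) and /y/ (V5): cluster /gs/ — the longest permitted-onset suffix is /s/; onset = /s/, preceding coda = /g/.
Putting it together: pa.ve.vydg.dyg.sypv.
Mapping each syllable to C/V: /pa/ → CV, /ve/ → CV, /vydg/ → CVCC, /dyg/ → CVC, /sypv/ → CVCC.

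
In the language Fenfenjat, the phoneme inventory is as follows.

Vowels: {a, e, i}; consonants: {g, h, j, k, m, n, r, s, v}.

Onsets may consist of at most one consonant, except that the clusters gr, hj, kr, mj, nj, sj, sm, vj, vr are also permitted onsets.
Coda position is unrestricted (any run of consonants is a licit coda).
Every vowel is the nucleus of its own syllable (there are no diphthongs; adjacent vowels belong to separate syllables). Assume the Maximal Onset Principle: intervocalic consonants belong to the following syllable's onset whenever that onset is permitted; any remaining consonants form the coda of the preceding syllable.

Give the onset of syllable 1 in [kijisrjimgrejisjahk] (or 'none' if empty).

k

The vowels are i, i, i, e, i, a — 6 nuclei, so 6 syllables.
V1 /i/ – V2 /i/: /j/ is a single consonant, so it becomes the next onset.
V2 /i/ – V3 /i/: /srj/ — longest licit onset from the right is /j/, leaving /sr/ as coda.
V3 /i/ – V4 /e/: cluster /mgr/ — the longest permitted-onset suffix is /gr/; onset = /gr/, preceding coda = /m/.
V4 /e/ – V5 /i/: /j/ → onset of the next syllable (single consonants are always licit onsets).
V5 /i/ – V6 /a/: /sj/ — entire cluster is a permitted onset → onset /sj/, coda ∅.
Syllabification: ki.jisr.jim.gre.ji.sjahk.
Syllable 1 is /ki/: onset /k/, nucleus /i/, coda ∅.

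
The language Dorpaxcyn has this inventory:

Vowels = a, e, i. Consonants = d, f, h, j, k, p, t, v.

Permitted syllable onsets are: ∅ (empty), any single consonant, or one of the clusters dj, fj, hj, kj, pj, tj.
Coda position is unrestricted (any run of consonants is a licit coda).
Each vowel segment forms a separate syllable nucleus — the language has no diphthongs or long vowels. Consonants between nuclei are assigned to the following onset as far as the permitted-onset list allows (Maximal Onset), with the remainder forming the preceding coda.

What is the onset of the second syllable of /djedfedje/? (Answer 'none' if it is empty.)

f

Vowels present: e, e, e; each is a nucleus, giving 3 syllables.
/e…e/ gap (V1→V2): cluster /df/ — the longest permitted-onset suffix is /f/; onset = /f/, preceding coda = /d/.
/e…e/ gap (V2→V3): cluster /dj/ — /dj/ is itself a permitted onset, so the whole cluster goes right; preceding coda = ∅.
Putting it together: djed.fe.dje.
Syllable 2 is /fe/: onset /f/, nucleus /e/, coda ∅.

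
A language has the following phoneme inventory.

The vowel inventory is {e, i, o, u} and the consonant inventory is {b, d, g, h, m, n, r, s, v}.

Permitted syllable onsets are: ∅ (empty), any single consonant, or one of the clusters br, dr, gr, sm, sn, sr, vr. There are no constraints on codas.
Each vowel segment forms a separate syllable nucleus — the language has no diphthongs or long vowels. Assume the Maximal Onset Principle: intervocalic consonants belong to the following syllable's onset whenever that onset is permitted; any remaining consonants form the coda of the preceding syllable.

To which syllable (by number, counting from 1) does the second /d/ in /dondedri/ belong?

Nuclei (vowels): o, e, i → 3 syllables.
Between /o/ (V1) and /e/ (V2): /nd/; trying suffixes from longest down, /d/ is the first permitted one, so coda /n/ | onset /d/.
Between /e/ (V2) and /i/ (V3): /dr/ — entire cluster is a permitted onset → onset /dr/, coda ∅.
Putting it together: don.de.dri.
The second /d/ is in the onset of syllable 2 (/de/).

2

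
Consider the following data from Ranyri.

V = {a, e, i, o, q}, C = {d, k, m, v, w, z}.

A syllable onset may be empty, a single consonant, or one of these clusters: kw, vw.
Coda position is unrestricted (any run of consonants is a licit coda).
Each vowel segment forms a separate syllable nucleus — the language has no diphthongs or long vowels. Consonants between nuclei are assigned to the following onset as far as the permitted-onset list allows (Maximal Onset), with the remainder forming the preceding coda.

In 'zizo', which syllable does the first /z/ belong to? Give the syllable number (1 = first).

1

Vowels present: i, o; each is a nucleus, giving 2 syllables.
V1 /i/ – V2 /o/: /z/ is a single consonant, so it becomes the next onset.
Result: zi.zo.
The first /z/ is in the onset of syllable 1 (/zi/).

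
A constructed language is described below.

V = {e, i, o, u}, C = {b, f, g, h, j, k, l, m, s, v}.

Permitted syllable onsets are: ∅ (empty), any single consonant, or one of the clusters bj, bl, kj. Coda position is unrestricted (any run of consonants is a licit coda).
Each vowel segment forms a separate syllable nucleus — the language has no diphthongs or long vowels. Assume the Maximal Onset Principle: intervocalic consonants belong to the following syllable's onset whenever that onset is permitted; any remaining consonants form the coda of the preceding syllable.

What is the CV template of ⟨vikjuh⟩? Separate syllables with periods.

CV.CCVC

Nuclei (vowels): i, u → 2 syllables.
Between /i/ (V1) and /u/ (V2): /kj/ — entire cluster is a permitted onset → onset /kj/, coda ∅.
Syllabification: vi.kjuh.
Mapping each syllable to C/V: /vi/ → CV, /kjuh/ → CCVC.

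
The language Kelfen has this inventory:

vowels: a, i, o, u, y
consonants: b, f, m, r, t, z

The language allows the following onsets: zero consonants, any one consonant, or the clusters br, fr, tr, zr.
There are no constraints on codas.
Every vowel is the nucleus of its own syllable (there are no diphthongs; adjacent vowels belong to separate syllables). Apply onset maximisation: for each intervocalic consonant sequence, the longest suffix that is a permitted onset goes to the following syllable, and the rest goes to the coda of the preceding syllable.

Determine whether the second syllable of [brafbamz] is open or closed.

closed

The vowels are a, a — 2 nuclei, so 2 syllables.
σ1/σ2 boundary: cluster /fb/ — the longest permitted-onset suffix is /b/; onset = /b/, preceding coda = /f/.
Putting it together: braf.bamz.
Syllable 2 is /bamz/ with coda /mz/, so it is closed.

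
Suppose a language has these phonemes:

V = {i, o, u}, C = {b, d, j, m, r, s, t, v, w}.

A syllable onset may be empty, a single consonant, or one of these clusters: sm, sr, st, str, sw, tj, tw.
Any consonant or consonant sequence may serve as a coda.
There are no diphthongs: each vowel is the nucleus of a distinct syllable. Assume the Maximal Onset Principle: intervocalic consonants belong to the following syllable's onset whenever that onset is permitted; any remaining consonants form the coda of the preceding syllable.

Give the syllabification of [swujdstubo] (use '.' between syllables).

Vowels present: u, u, o; each is a nucleus, giving 3 syllables.
V1 /u/ – V2 /u/: /jdst/; trying suffixes from longest down, /st/ is the first permitted one, so coda /jd/ | onset /st/.
V2 /u/ – V3 /o/: just /b/ — single C goes to the following onset.

swujd.stu.bo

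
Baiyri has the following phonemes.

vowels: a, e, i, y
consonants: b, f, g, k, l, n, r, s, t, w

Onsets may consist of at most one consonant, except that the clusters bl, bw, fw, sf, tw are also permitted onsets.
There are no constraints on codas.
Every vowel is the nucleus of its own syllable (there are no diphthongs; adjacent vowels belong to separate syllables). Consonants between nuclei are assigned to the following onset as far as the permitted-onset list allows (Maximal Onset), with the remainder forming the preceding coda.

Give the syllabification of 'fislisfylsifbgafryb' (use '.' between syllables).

fis.li.sfyl.sifb.gaf.ryb

Vowels present: i, i, y, i, a, y; each is a nucleus, giving 6 syllables.
V1 /i/ – V2 /i/: /sl/ splits as /s/ + /l/ (/l/ is the longest suffix that is a licit onset).
V2 /i/ – V3 /y/: cluster /sf/ — /sf/ is itself a permitted onset, so the whole cluster goes right; preceding coda = ∅.
V3 /y/ – V4 /i/: /ls/; trying suffixes from longest down, /s/ is the first permitted one, so coda /l/ | onset /s/.
V4 /i/ – V5 /a/: /fbg/; trying suffixes from longest down, /g/ is the first permitted one, so coda /fb/ | onset /g/.
V5 /a/ – V6 /y/: /fr/ splits as /f/ + /r/ (/r/ is the longest suffix that is a licit onset).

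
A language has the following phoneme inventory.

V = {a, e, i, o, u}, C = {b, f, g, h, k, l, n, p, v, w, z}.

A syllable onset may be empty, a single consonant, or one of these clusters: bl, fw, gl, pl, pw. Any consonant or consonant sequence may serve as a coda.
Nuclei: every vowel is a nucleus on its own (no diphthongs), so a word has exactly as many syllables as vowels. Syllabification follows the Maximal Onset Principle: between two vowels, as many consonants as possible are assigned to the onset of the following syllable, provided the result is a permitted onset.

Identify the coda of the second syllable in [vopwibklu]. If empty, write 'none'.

bk

The vowels are o, i, u — 3 nuclei, so 3 syllables.
/o…i/ gap (V1→V2): /pw/ is a licit onset in full, so it all attaches to the next syllable.
/i…u/ gap (V2→V3): /bkl/ splits as /bk/ + /l/ (/l/ is the longest suffix that is a licit onset).
Result: vo.pwibk.lu.
Syllable 2 is /pwibk/: onset /pw/, nucleus /i/, coda /bk/.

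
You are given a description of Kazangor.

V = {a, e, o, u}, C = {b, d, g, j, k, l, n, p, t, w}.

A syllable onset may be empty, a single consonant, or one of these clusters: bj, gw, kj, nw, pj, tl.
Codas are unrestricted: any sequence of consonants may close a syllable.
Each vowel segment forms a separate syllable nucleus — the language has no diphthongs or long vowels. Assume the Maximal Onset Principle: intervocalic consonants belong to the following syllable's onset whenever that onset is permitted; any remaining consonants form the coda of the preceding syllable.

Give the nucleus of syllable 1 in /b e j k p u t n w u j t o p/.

e

The vowels are e, u, u, o — 4 nuclei, so 4 syllables.
The first nucleus (vowel 1 from the left) is /e/.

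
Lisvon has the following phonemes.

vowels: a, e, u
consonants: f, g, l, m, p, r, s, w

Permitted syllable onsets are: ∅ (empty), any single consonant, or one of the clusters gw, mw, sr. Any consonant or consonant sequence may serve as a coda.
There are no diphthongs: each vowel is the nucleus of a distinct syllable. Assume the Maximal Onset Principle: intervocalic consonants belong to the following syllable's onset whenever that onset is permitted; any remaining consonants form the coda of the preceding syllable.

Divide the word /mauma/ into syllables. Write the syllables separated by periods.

ma.u.ma

Nuclei (vowels): a, u, a → 3 syllables.
Between /a/ (V1) and /u/ (V2): no consonants, so the boundary falls immediately after /a/.
Between /u/ (V2) and /a/ (V3): just /m/ — single C goes to the following onset.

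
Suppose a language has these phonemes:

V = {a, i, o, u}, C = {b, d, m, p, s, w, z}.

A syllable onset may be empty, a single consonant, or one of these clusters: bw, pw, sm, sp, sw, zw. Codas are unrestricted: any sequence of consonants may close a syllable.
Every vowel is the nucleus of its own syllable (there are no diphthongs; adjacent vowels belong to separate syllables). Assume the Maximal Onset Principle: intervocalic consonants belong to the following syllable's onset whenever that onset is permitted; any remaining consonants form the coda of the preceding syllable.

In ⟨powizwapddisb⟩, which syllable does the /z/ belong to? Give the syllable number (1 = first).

3

Nuclei (vowels): o, i, a, i → 4 syllables.
V1 /o/ – V2 /i/: /w/ is a single consonant, so it becomes the next onset.
V2 /i/ – V3 /a/: /zw/ — entire cluster is a permitted onset → onset /zw/, coda ∅.
V3 /a/ – V4 /i/: /pdd/ splits as /pd/ + /d/ (/d/ is the longest suffix that is a licit onset).
Syllabification: po.wi.zwapd.disb.
The /z/ is in the onset of syllable 3 (/zwapd/).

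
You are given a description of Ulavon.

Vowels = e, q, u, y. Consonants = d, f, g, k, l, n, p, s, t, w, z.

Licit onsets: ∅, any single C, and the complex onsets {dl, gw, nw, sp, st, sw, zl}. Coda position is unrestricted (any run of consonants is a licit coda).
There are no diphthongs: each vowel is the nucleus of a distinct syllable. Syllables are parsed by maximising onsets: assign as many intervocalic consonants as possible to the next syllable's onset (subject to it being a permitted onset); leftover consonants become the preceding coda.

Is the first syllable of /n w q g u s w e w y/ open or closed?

open

The vowels are q, u, e, y — 4 nuclei, so 4 syllables.
σ1/σ2 boundary: just /g/ — single C goes to the following onset.
σ2/σ3 boundary: cluster /sw/ — /sw/ is itself a permitted onset, so the whole cluster goes right; preceding coda = ∅.
σ3/σ4 boundary: /w/ is a single consonant, so it becomes the next onset.
Putting it together: nwq.gu.swe.wy.
Syllable 1 is /nwq/; it ends in its nucleus with no coda, so it is open.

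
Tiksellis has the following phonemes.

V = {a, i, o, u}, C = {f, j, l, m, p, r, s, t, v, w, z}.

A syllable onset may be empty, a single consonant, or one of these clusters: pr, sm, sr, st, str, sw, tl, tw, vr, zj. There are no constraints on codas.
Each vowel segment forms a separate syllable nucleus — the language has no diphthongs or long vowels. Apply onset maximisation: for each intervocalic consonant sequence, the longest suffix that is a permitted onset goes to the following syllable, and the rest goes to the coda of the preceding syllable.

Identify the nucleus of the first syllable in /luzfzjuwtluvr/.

u

Vowels present: u, u, u; each is a nucleus, giving 3 syllables.
The first nucleus (vowel 1 from the left) is /u/.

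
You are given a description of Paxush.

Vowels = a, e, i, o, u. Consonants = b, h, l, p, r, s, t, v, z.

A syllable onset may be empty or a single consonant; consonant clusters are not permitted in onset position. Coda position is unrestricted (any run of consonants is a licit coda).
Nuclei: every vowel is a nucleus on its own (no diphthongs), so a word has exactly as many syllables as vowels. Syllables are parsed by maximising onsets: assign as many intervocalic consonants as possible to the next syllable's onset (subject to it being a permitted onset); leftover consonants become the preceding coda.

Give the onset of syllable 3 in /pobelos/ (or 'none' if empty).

The vowels are o, e, o — 3 nuclei, so 3 syllables.
σ1/σ2 boundary: /b/ is a single consonant, so it becomes the next onset.
σ2/σ3 boundary: just /l/ — single C goes to the following onset.
Putting it together: po.be.los.
Syllable 3 is /los/: onset /l/, nucleus /o/, coda /s/.

l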